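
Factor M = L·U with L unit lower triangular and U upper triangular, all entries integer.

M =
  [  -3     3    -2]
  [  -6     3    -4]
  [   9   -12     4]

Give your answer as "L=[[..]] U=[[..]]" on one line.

L=[[1,0,0],[2,1,0],[-3,1,1]] U=[[-3,3,-2],[0,-3,0],[0,0,-2]]

  R1 -= 2·R0 → [0,-3,0]
  R2 -= -3·R0 → [0,-3,-2]
  R2 -= 1·R1 → [0,0,-2]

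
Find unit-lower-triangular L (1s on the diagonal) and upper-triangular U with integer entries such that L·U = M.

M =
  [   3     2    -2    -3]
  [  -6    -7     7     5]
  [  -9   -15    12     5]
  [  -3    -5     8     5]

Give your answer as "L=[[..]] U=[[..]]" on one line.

  row1 -= -2·row0 → [0,-3,3,-1]
  row2 -= -3·row0 → [0,-9,6,-4]
  row3 -= -1·row0 → [0,-3,6,2]
  row2 -= 3·row1 → [0,0,-3,-1]
  row3 -= 1·row1 → [0,0,3,3]
  row3 -= -1·row2 → [0,0,0,2]

L=[[1,0,0,0],[-2,1,0,0],[-3,3,1,0],[-1,1,-1,1]] U=[[3,2,-2,-3],[0,-3,3,-1],[0,0,-3,-1],[0,0,0,2]]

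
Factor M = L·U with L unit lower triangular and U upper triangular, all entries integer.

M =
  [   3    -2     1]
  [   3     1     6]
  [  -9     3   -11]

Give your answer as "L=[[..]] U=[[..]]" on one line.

L=[[1,0,0],[1,1,0],[-3,-1,1]] U=[[3,-2,1],[0,3,5],[0,0,-3]]

  row1 -= 1·row0 → [0,3,5]
  row2 -= -3·row0 → [0,-3,-8]
  row2 -= -1·row1 → [0,0,-3]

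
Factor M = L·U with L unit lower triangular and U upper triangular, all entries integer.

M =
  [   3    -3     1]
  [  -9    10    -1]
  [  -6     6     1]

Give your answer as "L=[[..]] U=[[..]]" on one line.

  r1 -= -3·r0 → [0,1,2]
  r2 -= -2·r0 → [0,0,3]
  r2 -= 0·r1 → [0,0,3]

L=[[1,0,0],[-3,1,0],[-2,0,1]] U=[[3,-3,1],[0,1,2],[0,0,3]]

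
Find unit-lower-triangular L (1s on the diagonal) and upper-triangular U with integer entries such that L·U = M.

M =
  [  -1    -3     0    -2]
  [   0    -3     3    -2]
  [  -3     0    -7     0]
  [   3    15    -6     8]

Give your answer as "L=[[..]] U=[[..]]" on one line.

  row1 -= 0·row0 → [0,-3,3,-2]
  row2 -= 3·row0 → [0,9,-7,6]
  row3 -= -3·row0 → [0,6,-6,2]
  row2 -= -3·row1 → [0,0,2,0]
  row3 -= -2·row1 → [0,0,0,-2]
  row3 -= 0·row2 → [0,0,0,-2]

L=[[1,0,0,0],[0,1,0,0],[3,-3,1,0],[-3,-2,0,1]] U=[[-1,-3,0,-2],[0,-3,3,-2],[0,0,2,0],[0,0,0,-2]]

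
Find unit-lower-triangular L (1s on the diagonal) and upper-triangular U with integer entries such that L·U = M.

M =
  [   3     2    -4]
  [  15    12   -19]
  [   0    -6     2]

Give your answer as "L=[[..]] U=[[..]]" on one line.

L=[[1,0,0],[5,1,0],[0,-3,1]] U=[[3,2,-4],[0,2,1],[0,0,5]]

  row1 -= 5·row0 → [0,2,1]
  row2 -= 0·row0 → [0,-6,2]
  row2 -= -3·row1 → [0,0,5]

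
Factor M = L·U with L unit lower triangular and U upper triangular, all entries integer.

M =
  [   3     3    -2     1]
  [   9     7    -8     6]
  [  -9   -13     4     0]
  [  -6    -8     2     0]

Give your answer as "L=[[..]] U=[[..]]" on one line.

  row1 -= 3·row0 → [0,-2,-2,3]
  row2 -= -3·row0 → [0,-4,-2,3]
  row3 -= -2·row0 → [0,-2,-2,2]
  row2 -= 2·row1 → [0,0,2,-3]
  row3 -= 1·row1 → [0,0,0,-1]
  row3 -= 0·row2 → [0,0,0,-1]

L=[[1,0,0,0],[3,1,0,0],[-3,2,1,0],[-2,1,0,1]] U=[[3,3,-2,1],[0,-2,-2,3],[0,0,2,-3],[0,0,0,-1]]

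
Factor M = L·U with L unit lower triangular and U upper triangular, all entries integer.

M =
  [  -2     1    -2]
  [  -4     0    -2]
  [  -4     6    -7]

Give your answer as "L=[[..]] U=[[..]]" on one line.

  row1 -= 2·row0 → [0,-2,2]
  row2 -= 2·row0 → [0,4,-3]
  row2 -= -2·row1 → [0,0,1]

L=[[1,0,0],[2,1,0],[2,-2,1]] U=[[-2,1,-2],[0,-2,2],[0,0,1]]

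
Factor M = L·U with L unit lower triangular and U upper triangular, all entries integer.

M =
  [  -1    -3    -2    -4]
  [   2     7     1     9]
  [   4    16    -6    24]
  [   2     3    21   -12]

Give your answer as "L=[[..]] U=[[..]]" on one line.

  row1 -= -2·row0 → [0,1,-3,1]
  row2 -= -4·row0 → [0,4,-14,8]
  row3 -= -2·row0 → [0,-3,17,-20]
  row2 -= 4·row1 → [0,0,-2,4]
  row3 -= -3·row1 → [0,0,8,-17]
  row3 -= -4·row2 → [0,0,0,-1]

L=[[1,0,0,0],[-2,1,0,0],[-4,4,1,0],[-2,-3,-4,1]] U=[[-1,-3,-2,-4],[0,1,-3,1],[0,0,-2,4],[0,0,0,-1]]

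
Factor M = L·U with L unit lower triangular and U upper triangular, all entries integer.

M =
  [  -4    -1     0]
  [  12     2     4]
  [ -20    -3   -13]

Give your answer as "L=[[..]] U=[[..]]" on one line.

  r1 -= -3·r0 → [0,-1,4]
  r2 -= 5·r0 → [0,2,-13]
  r2 -= -2·r1 → [0,0,-5]

L=[[1,0,0],[-3,1,0],[5,-2,1]] U=[[-4,-1,0],[0,-1,4],[0,0,-5]]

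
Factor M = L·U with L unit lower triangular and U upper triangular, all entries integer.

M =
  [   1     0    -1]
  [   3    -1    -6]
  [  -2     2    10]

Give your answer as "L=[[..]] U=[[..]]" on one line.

L=[[1,0,0],[3,1,0],[-2,-2,1]] U=[[1,0,-1],[0,-1,-3],[0,0,2]]

  row1 -= 3·row0 → [0,-1,-3]
  row2 -= -2·row0 → [0,2,8]
  row2 -= -2·row1 → [0,0,2]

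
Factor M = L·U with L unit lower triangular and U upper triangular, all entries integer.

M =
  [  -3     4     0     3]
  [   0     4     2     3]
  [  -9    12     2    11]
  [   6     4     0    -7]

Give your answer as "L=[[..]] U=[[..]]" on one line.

  r1 -= 0·r0 → [0,4,2,3]
  r2 -= 3·r0 → [0,0,2,2]
  r3 -= -2·r0 → [0,12,0,-1]
  r2 -= 0·r1 → [0,0,2,2]
  r3 -= 3·r1 → [0,0,-6,-10]
  r3 -= -3·r2 → [0,0,0,-4]

L=[[1,0,0,0],[0,1,0,0],[3,0,1,0],[-2,3,-3,1]] U=[[-3,4,0,3],[0,4,2,3],[0,0,2,2],[0,0,0,-4]]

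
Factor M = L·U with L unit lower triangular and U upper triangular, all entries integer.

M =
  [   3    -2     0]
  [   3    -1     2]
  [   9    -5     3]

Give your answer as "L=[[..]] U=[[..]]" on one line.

  R1 -= 1·R0 → [0,1,2]
  R2 -= 3·R0 → [0,1,3]
  R2 -= 1·R1 → [0,0,1]

L=[[1,0,0],[1,1,0],[3,1,1]] U=[[3,-2,0],[0,1,2],[0,0,1]]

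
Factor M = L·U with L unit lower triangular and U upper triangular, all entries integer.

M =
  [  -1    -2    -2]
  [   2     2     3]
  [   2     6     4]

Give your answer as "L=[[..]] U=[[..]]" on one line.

  r1 -= -2·r0 → [0,-2,-1]
  r2 -= -2·r0 → [0,2,0]
  r2 -= -1·r1 → [0,0,-1]

L=[[1,0,0],[-2,1,0],[-2,-1,1]] U=[[-1,-2,-2],[0,-2,-1],[0,0,-1]]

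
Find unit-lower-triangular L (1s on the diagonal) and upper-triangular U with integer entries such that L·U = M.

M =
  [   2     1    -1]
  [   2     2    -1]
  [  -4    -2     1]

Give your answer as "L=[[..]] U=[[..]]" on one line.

L=[[1,0,0],[1,1,0],[-2,0,1]] U=[[2,1,-1],[0,1,0],[0,0,-1]]

  R1 -= 1·R0 → [0,1,0]
  R2 -= -2·R0 → [0,0,-1]
  R2 -= 0·R1 → [0,0,-1]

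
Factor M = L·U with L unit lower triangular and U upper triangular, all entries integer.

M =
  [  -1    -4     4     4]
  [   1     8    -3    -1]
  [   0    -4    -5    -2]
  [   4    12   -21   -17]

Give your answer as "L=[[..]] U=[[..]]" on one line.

  R1 -= -1·R0 → [0,4,1,3]
  R2 -= 0·R0 → [0,-4,-5,-2]
  R3 -= -4·R0 → [0,-4,-5,-1]
  R2 -= -1·R1 → [0,0,-4,1]
  R3 -= -1·R1 → [0,0,-4,2]
  R3 -= 1·R2 → [0,0,0,1]

L=[[1,0,0,0],[-1,1,0,0],[0,-1,1,0],[-4,-1,1,1]] U=[[-1,-4,4,4],[0,4,1,3],[0,0,-4,1],[0,0,0,1]]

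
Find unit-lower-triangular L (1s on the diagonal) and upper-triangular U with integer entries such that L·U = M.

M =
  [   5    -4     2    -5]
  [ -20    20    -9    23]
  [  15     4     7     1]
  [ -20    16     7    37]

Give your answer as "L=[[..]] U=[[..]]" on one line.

L=[[1,0,0,0],[-4,1,0,0],[3,4,1,0],[-4,0,3,1]] U=[[5,-4,2,-5],[0,4,-1,3],[0,0,5,4],[0,0,0,5]]

  R1 -= -4·R0 → [0,4,-1,3]
  R2 -= 3·R0 → [0,16,1,16]
  R3 -= -4·R0 → [0,0,15,17]
  R2 -= 4·R1 → [0,0,5,4]
  R3 -= 0·R1 → [0,0,15,17]
  R3 -= 3·R2 → [0,0,0,5]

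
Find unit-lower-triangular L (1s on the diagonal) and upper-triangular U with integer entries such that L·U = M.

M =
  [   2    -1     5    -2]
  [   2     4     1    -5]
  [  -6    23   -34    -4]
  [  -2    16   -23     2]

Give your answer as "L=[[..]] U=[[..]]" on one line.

  row1 -= 1·row0 → [0,5,-4,-3]
  row2 -= -3·row0 → [0,20,-19,-10]
  row3 -= -1·row0 → [0,15,-18,0]
  row2 -= 4·row1 → [0,0,-3,2]
  row3 -= 3·row1 → [0,0,-6,9]
  row3 -= 2·row2 → [0,0,0,5]

L=[[1,0,0,0],[1,1,0,0],[-3,4,1,0],[-1,3,2,1]] U=[[2,-1,5,-2],[0,5,-4,-3],[0,0,-3,2],[0,0,0,5]]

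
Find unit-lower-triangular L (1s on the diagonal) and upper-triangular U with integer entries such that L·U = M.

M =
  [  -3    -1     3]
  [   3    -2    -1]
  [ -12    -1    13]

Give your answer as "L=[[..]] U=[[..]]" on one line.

  row1 -= -1·row0 → [0,-3,2]
  row2 -= 4·row0 → [0,3,1]
  row2 -= -1·row1 → [0,0,3]

L=[[1,0,0],[-1,1,0],[4,-1,1]] U=[[-3,-1,3],[0,-3,2],[0,0,3]]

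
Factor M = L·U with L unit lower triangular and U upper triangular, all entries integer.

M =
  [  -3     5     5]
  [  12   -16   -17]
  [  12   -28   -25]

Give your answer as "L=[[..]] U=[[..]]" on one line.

  R1 -= -4·R0 → [0,4,3]
  R2 -= -4·R0 → [0,-8,-5]
  R2 -= -2·R1 → [0,0,1]

L=[[1,0,0],[-4,1,0],[-4,-2,1]] U=[[-3,5,5],[0,4,3],[0,0,1]]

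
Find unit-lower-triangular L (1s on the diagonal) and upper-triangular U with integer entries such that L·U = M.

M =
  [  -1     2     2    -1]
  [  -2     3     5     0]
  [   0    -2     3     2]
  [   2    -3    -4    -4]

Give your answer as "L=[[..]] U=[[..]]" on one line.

  R1 -= 2·R0 → [0,-1,1,2]
  R2 -= 0·R0 → [0,-2,3,2]
  R3 -= -2·R0 → [0,1,0,-6]
  R2 -= 2·R1 → [0,0,1,-2]
  R3 -= -1·R1 → [0,0,1,-4]
  R3 -= 1·R2 → [0,0,0,-2]

L=[[1,0,0,0],[2,1,0,0],[0,2,1,0],[-2,-1,1,1]] U=[[-1,2,2,-1],[0,-1,1,2],[0,0,1,-2],[0,0,0,-2]]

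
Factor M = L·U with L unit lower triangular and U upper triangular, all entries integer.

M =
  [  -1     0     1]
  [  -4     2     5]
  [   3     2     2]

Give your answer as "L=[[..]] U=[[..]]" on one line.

L=[[1,0,0],[4,1,0],[-3,1,1]] U=[[-1,0,1],[0,2,1],[0,0,4]]

  R1 -= 4·R0 → [0,2,1]
  R2 -= -3·R0 → [0,2,5]
  R2 -= 1·R1 → [0,0,4]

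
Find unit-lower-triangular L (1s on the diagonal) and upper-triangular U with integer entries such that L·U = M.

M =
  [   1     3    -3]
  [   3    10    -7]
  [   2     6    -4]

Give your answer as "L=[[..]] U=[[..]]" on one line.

  R1 -= 3·R0 → [0,1,2]
  R2 -= 2·R0 → [0,0,2]
  R2 -= 0·R1 → [0,0,2]

L=[[1,0,0],[3,1,0],[2,0,1]] U=[[1,3,-3],[0,1,2],[0,0,2]]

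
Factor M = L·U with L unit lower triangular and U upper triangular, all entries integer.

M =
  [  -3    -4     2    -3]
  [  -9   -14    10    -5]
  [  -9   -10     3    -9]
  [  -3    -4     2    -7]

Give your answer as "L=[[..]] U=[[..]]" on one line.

L=[[1,0,0,0],[3,1,0,0],[3,-1,1,0],[1,0,0,1]] U=[[-3,-4,2,-3],[0,-2,4,4],[0,0,1,4],[0,0,0,-4]]

  r1 -= 3·r0 → [0,-2,4,4]
  r2 -= 3·r0 → [0,2,-3,0]
  r3 -= 1·r0 → [0,0,0,-4]
  r2 -= -1·r1 → [0,0,1,4]
  r3 -= 0·r1 → [0,0,0,-4]
  r3 -= 0·r2 → [0,0,0,-4]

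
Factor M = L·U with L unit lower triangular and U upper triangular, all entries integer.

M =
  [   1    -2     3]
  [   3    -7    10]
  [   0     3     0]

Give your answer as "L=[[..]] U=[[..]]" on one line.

L=[[1,0,0],[3,1,0],[0,-3,1]] U=[[1,-2,3],[0,-1,1],[0,0,3]]

  row1 -= 3·row0 → [0,-1,1]
  row2 -= 0·row0 → [0,3,0]
  row2 -= -3·row1 → [0,0,3]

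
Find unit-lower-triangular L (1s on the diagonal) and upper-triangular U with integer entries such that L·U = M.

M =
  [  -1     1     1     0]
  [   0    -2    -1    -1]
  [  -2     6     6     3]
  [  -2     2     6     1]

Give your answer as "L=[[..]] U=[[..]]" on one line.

L=[[1,0,0,0],[0,1,0,0],[2,-2,1,0],[2,0,2,1]] U=[[-1,1,1,0],[0,-2,-1,-1],[0,0,2,1],[0,0,0,-1]]

  R1 -= 0·R0 → [0,-2,-1,-1]
  R2 -= 2·R0 → [0,4,4,3]
  R3 -= 2·R0 → [0,0,4,1]
  R2 -= -2·R1 → [0,0,2,1]
  R3 -= 0·R1 → [0,0,4,1]
  R3 -= 2·R2 → [0,0,0,-1]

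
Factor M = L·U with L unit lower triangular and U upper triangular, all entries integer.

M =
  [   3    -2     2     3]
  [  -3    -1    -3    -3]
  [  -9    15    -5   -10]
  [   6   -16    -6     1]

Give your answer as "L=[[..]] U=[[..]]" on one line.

  R1 -= -1·R0 → [0,-3,-1,0]
  R2 -= -3·R0 → [0,9,1,-1]
  R3 -= 2·R0 → [0,-12,-10,-5]
  R2 -= -3·R1 → [0,0,-2,-1]
  R3 -= 4·R1 → [0,0,-6,-5]
  R3 -= 3·R2 → [0,0,0,-2]

L=[[1,0,0,0],[-1,1,0,0],[-3,-3,1,0],[2,4,3,1]] U=[[3,-2,2,3],[0,-3,-1,0],[0,0,-2,-1],[0,0,0,-2]]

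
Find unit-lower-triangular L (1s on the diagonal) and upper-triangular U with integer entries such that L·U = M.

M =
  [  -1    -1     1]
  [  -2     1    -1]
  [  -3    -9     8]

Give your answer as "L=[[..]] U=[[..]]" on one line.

L=[[1,0,0],[2,1,0],[3,-2,1]] U=[[-1,-1,1],[0,3,-3],[0,0,-1]]

  row1 -= 2·row0 → [0,3,-3]
  row2 -= 3·row0 → [0,-6,5]
  row2 -= -2·row1 → [0,0,-1]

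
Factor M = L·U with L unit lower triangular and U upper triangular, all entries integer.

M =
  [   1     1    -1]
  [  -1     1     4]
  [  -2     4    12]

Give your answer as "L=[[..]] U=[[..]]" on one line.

L=[[1,0,0],[-1,1,0],[-2,3,1]] U=[[1,1,-1],[0,2,3],[0,0,1]]

  row1 -= -1·row0 → [0,2,3]
  row2 -= -2·row0 → [0,6,10]
  row2 -= 3·row1 → [0,0,1]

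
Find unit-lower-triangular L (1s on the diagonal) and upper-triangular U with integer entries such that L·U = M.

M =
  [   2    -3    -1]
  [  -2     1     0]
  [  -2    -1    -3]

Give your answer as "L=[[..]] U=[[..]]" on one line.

L=[[1,0,0],[-1,1,0],[-1,2,1]] U=[[2,-3,-1],[0,-2,-1],[0,0,-2]]

  row1 -= -1·row0 → [0,-2,-1]
  row2 -= -1·row0 → [0,-4,-4]
  row2 -= 2·row1 → [0,0,-2]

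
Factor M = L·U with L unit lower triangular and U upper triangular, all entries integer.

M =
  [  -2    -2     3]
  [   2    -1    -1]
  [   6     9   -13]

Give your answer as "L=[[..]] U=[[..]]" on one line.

L=[[1,0,0],[-1,1,0],[-3,-1,1]] U=[[-2,-2,3],[0,-3,2],[0,0,-2]]

  row1 -= -1·row0 → [0,-3,2]
  row2 -= -3·row0 → [0,3,-4]
  row2 -= -1·row1 → [0,0,-2]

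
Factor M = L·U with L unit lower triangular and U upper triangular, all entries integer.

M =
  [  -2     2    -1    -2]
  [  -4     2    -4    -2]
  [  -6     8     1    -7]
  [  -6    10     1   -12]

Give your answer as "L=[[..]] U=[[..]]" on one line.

L=[[1,0,0,0],[2,1,0,0],[3,-1,1,0],[3,-2,0,1]] U=[[-2,2,-1,-2],[0,-2,-2,2],[0,0,2,1],[0,0,0,-2]]

  R1 -= 2·R0 → [0,-2,-2,2]
  R2 -= 3·R0 → [0,2,4,-1]
  R3 -= 3·R0 → [0,4,4,-6]
  R2 -= -1·R1 → [0,0,2,1]
  R3 -= -2·R1 → [0,0,0,-2]
  R3 -= 0·R2 → [0,0,0,-2]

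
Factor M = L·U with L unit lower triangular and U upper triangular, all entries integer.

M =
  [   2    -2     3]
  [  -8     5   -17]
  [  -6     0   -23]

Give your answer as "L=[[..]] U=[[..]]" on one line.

  r1 -= -4·r0 → [0,-3,-5]
  r2 -= -3·r0 → [0,-6,-14]
  r2 -= 2·r1 → [0,0,-4]

L=[[1,0,0],[-4,1,0],[-3,2,1]] U=[[2,-2,3],[0,-3,-5],[0,0,-4]]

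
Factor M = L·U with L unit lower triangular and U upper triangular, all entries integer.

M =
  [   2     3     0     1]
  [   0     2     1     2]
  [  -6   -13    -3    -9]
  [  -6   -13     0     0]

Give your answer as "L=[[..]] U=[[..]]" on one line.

L=[[1,0,0,0],[0,1,0,0],[-3,-2,1,0],[-3,-2,-2,1]] U=[[2,3,0,1],[0,2,1,2],[0,0,-1,-2],[0,0,0,3]]

  r1 -= 0·r0 → [0,2,1,2]
  r2 -= -3·r0 → [0,-4,-3,-6]
  r3 -= -3·r0 → [0,-4,0,3]
  r2 -= -2·r1 → [0,0,-1,-2]
  r3 -= -2·r1 → [0,0,2,7]
  r3 -= -2·r2 → [0,0,0,3]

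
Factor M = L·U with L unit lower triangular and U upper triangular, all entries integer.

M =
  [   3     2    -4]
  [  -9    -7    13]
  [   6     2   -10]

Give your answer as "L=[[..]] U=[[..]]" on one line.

  row1 -= -3·row0 → [0,-1,1]
  row2 -= 2·row0 → [0,-2,-2]
  row2 -= 2·row1 → [0,0,-4]

L=[[1,0,0],[-3,1,0],[2,2,1]] U=[[3,2,-4],[0,-1,1],[0,0,-4]]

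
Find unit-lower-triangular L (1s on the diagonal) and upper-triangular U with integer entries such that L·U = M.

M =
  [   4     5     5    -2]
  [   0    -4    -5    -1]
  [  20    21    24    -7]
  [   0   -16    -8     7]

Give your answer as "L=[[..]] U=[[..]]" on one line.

  row1 -= 0·row0 → [0,-4,-5,-1]
  row2 -= 5·row0 → [0,-4,-1,3]
  row3 -= 0·row0 → [0,-16,-8,7]
  row2 -= 1·row1 → [0,0,4,4]
  row3 -= 4·row1 → [0,0,12,11]
  row3 -= 3·row2 → [0,0,0,-1]

L=[[1,0,0,0],[0,1,0,0],[5,1,1,0],[0,4,3,1]] U=[[4,5,5,-2],[0,-4,-5,-1],[0,0,4,4],[0,0,0,-1]]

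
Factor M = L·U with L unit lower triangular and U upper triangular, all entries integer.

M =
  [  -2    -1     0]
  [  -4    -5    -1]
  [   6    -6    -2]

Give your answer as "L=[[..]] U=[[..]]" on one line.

  row1 -= 2·row0 → [0,-3,-1]
  row2 -= -3·row0 → [0,-9,-2]
  row2 -= 3·row1 → [0,0,1]

L=[[1,0,0],[2,1,0],[-3,3,1]] U=[[-2,-1,0],[0,-3,-1],[0,0,1]]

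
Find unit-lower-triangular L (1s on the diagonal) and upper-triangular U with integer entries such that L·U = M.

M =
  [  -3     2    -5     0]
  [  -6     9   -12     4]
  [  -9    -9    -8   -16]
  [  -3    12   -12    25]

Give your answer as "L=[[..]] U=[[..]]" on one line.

L=[[1,0,0,0],[2,1,0,0],[3,-3,1,0],[1,2,-3,1]] U=[[-3,2,-5,0],[0,5,-2,4],[0,0,1,-4],[0,0,0,5]]

  r1 -= 2·r0 → [0,5,-2,4]
  r2 -= 3·r0 → [0,-15,7,-16]
  r3 -= 1·r0 → [0,10,-7,25]
  r2 -= -3·r1 → [0,0,1,-4]
  r3 -= 2·r1 → [0,0,-3,17]
  r3 -= -3·r2 → [0,0,0,5]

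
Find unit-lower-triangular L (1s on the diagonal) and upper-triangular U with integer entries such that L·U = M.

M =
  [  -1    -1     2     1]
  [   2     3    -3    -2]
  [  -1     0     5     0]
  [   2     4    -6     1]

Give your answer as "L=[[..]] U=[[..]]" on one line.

L=[[1,0,0,0],[-2,1,0,0],[1,1,1,0],[-2,2,-2,1]] U=[[-1,-1,2,1],[0,1,1,0],[0,0,2,-1],[0,0,0,1]]

  r1 -= -2·r0 → [0,1,1,0]
  r2 -= 1·r0 → [0,1,3,-1]
  r3 -= -2·r0 → [0,2,-2,3]
  r2 -= 1·r1 → [0,0,2,-1]
  r3 -= 2·r1 → [0,0,-4,3]
  r3 -= -2·r2 → [0,0,0,1]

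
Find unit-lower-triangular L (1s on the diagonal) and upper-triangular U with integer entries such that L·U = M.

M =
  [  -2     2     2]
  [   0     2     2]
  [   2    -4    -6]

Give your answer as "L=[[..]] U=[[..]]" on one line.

  R1 -= 0·R0 → [0,2,2]
  R2 -= -1·R0 → [0,-2,-4]
  R2 -= -1·R1 → [0,0,-2]

L=[[1,0,0],[0,1,0],[-1,-1,1]] U=[[-2,2,2],[0,2,2],[0,0,-2]]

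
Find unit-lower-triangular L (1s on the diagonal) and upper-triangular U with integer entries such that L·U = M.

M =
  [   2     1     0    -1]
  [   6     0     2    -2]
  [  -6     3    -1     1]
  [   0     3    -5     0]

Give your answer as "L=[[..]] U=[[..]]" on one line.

L=[[1,0,0,0],[3,1,0,0],[-3,-2,1,0],[0,-1,-1,1]] U=[[2,1,0,-1],[0,-3,2,1],[0,0,3,0],[0,0,0,1]]

  row1 -= 3·row0 → [0,-3,2,1]
  row2 -= -3·row0 → [0,6,-1,-2]
  row3 -= 0·row0 → [0,3,-5,0]
  row2 -= -2·row1 → [0,0,3,0]
  row3 -= -1·row1 → [0,0,-3,1]
  row3 -= -1·row2 → [0,0,0,1]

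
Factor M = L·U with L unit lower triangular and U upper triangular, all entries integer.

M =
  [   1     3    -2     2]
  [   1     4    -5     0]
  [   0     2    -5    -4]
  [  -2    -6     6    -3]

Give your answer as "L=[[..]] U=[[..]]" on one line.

L=[[1,0,0,0],[1,1,0,0],[0,2,1,0],[-2,0,2,1]] U=[[1,3,-2,2],[0,1,-3,-2],[0,0,1,0],[0,0,0,1]]

  R1 -= 1·R0 → [0,1,-3,-2]
  R2 -= 0·R0 → [0,2,-5,-4]
  R3 -= -2·R0 → [0,0,2,1]
  R2 -= 2·R1 → [0,0,1,0]
  R3 -= 0·R1 → [0,0,2,1]
  R3 -= 2·R2 → [0,0,0,1]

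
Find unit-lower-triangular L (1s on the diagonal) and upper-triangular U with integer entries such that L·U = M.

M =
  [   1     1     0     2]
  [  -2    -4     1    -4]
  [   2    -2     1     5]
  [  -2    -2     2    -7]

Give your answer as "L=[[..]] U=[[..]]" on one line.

  row1 -= -2·row0 → [0,-2,1,0]
  row2 -= 2·row0 → [0,-4,1,1]
  row3 -= -2·row0 → [0,0,2,-3]
  row2 -= 2·row1 → [0,0,-1,1]
  row3 -= 0·row1 → [0,0,2,-3]
  row3 -= -2·row2 → [0,0,0,-1]

L=[[1,0,0,0],[-2,1,0,0],[2,2,1,0],[-2,0,-2,1]] U=[[1,1,0,2],[0,-2,1,0],[0,0,-1,1],[0,0,0,-1]]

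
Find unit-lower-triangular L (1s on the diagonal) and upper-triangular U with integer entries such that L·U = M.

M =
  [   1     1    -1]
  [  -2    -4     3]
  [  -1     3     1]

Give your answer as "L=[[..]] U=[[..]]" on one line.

  r1 -= -2·r0 → [0,-2,1]
  r2 -= -1·r0 → [0,4,0]
  r2 -= -2·r1 → [0,0,2]

L=[[1,0,0],[-2,1,0],[-1,-2,1]] U=[[1,1,-1],[0,-2,1],[0,0,2]]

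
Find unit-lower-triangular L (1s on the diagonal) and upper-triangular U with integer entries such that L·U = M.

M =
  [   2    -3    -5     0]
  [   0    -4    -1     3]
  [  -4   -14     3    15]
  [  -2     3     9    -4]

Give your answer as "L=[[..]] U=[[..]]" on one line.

  row1 -= 0·row0 → [0,-4,-1,3]
  row2 -= -2·row0 → [0,-20,-7,15]
  row3 -= -1·row0 → [0,0,4,-4]
  row2 -= 5·row1 → [0,0,-2,0]
  row3 -= 0·row1 → [0,0,4,-4]
  row3 -= -2·row2 → [0,0,0,-4]

L=[[1,0,0,0],[0,1,0,0],[-2,5,1,0],[-1,0,-2,1]] U=[[2,-3,-5,0],[0,-4,-1,3],[0,0,-2,0],[0,0,0,-4]]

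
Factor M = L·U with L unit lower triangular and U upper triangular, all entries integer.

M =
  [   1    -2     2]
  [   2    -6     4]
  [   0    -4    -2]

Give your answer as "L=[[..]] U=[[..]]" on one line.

L=[[1,0,0],[2,1,0],[0,2,1]] U=[[1,-2,2],[0,-2,0],[0,0,-2]]

  row1 -= 2·row0 → [0,-2,0]
  row2 -= 0·row0 → [0,-4,-2]
  row2 -= 2·row1 → [0,0,-2]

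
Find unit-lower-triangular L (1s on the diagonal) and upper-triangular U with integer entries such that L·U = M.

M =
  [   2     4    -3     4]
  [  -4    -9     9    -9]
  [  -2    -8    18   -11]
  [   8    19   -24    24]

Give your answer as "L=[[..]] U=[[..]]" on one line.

L=[[1,0,0,0],[-2,1,0,0],[-1,4,1,0],[4,-3,-1,1]] U=[[2,4,-3,4],[0,-1,3,-1],[0,0,3,-3],[0,0,0,2]]

  R1 -= -2·R0 → [0,-1,3,-1]
  R2 -= -1·R0 → [0,-4,15,-7]
  R3 -= 4·R0 → [0,3,-12,8]
  R2 -= 4·R1 → [0,0,3,-3]
  R3 -= -3·R1 → [0,0,-3,5]
  R3 -= -1·R2 → [0,0,0,2]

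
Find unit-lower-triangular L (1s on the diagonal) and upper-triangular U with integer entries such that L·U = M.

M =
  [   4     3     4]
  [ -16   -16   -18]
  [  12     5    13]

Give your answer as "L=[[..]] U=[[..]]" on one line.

  row1 -= -4·row0 → [0,-4,-2]
  row2 -= 3·row0 → [0,-4,1]
  row2 -= 1·row1 → [0,0,3]

L=[[1,0,0],[-4,1,0],[3,1,1]] U=[[4,3,4],[0,-4,-2],[0,0,3]]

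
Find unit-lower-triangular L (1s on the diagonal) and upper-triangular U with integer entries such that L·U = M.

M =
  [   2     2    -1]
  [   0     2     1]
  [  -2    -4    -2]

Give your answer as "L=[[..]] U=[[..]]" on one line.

L=[[1,0,0],[0,1,0],[-1,-1,1]] U=[[2,2,-1],[0,2,1],[0,0,-2]]

  R1 -= 0·R0 → [0,2,1]
  R2 -= -1·R0 → [0,-2,-3]
  R2 -= -1·R1 → [0,0,-2]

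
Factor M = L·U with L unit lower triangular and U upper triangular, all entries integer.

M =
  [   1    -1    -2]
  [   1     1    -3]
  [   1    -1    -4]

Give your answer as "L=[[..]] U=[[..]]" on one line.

L=[[1,0,0],[1,1,0],[1,0,1]] U=[[1,-1,-2],[0,2,-1],[0,0,-2]]

  R1 -= 1·R0 → [0,2,-1]
  R2 -= 1·R0 → [0,0,-2]
  R2 -= 0·R1 → [0,0,-2]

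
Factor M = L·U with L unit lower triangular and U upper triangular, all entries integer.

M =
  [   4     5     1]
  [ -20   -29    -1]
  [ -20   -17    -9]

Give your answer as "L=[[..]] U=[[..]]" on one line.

  r1 -= -5·r0 → [0,-4,4]
  r2 -= -5·r0 → [0,8,-4]
  r2 -= -2·r1 → [0,0,4]

L=[[1,0,0],[-5,1,0],[-5,-2,1]] U=[[4,5,1],[0,-4,4],[0,0,4]]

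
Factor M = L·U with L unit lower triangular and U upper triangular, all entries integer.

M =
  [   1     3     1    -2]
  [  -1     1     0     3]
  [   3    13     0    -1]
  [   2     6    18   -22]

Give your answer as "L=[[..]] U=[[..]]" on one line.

  r1 -= -1·r0 → [0,4,1,1]
  r2 -= 3·r0 → [0,4,-3,5]
  r3 -= 2·r0 → [0,0,16,-18]
  r2 -= 1·r1 → [0,0,-4,4]
  r3 -= 0·r1 → [0,0,16,-18]
  r3 -= -4·r2 → [0,0,0,-2]

L=[[1,0,0,0],[-1,1,0,0],[3,1,1,0],[2,0,-4,1]] U=[[1,3,1,-2],[0,4,1,1],[0,0,-4,4],[0,0,0,-2]]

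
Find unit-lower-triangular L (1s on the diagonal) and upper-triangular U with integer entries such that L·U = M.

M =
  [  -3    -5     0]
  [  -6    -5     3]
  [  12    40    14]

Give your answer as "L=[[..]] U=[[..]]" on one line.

  r1 -= 2·r0 → [0,5,3]
  r2 -= -4·r0 → [0,20,14]
  r2 -= 4·r1 → [0,0,2]

L=[[1,0,0],[2,1,0],[-4,4,1]] U=[[-3,-5,0],[0,5,3],[0,0,2]]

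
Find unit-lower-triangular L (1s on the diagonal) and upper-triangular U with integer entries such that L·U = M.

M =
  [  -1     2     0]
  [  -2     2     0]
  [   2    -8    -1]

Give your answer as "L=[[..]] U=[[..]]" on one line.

  R1 -= 2·R0 → [0,-2,0]
  R2 -= -2·R0 → [0,-4,-1]
  R2 -= 2·R1 → [0,0,-1]

L=[[1,0,0],[2,1,0],[-2,2,1]] U=[[-1,2,0],[0,-2,0],[0,0,-1]]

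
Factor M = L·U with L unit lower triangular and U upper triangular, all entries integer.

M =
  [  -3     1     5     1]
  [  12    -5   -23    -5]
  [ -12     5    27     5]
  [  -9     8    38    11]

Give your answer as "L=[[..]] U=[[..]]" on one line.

L=[[1,0,0,0],[-4,1,0,0],[4,-1,1,0],[3,-5,2,1]] U=[[-3,1,5,1],[0,-1,-3,-1],[0,0,4,0],[0,0,0,3]]

  R1 -= -4·R0 → [0,-1,-3,-1]
  R2 -= 4·R0 → [0,1,7,1]
  R3 -= 3·R0 → [0,5,23,8]
  R2 -= -1·R1 → [0,0,4,0]
  R3 -= -5·R1 → [0,0,8,3]
  R3 -= 2·R2 → [0,0,0,3]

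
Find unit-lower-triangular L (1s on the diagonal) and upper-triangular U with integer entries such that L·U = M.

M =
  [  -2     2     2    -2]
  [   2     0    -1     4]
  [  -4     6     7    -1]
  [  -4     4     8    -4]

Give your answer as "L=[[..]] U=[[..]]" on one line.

L=[[1,0,0,0],[-1,1,0,0],[2,1,1,0],[2,0,2,1]] U=[[-2,2,2,-2],[0,2,1,2],[0,0,2,1],[0,0,0,-2]]

  row1 -= -1·row0 → [0,2,1,2]
  row2 -= 2·row0 → [0,2,3,3]
  row3 -= 2·row0 → [0,0,4,0]
  row2 -= 1·row1 → [0,0,2,1]
  row3 -= 0·row1 → [0,0,4,0]
  row3 -= 2·row2 → [0,0,0,-2]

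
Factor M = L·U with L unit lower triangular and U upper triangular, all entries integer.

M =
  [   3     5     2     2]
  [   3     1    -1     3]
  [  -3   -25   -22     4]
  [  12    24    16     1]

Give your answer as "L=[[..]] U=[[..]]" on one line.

L=[[1,0,0,0],[1,1,0,0],[-1,5,1,0],[4,-1,-1,1]] U=[[3,5,2,2],[0,-4,-3,1],[0,0,-5,1],[0,0,0,-5]]

  R1 -= 1·R0 → [0,-4,-3,1]
  R2 -= -1·R0 → [0,-20,-20,6]
  R3 -= 4·R0 → [0,4,8,-7]
  R2 -= 5·R1 → [0,0,-5,1]
  R3 -= -1·R1 → [0,0,5,-6]
  R3 -= -1·R2 → [0,0,0,-5]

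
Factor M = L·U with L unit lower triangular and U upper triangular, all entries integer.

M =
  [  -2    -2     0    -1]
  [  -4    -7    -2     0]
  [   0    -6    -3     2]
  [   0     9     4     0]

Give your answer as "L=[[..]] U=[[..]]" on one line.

L=[[1,0,0,0],[2,1,0,0],[0,2,1,0],[0,-3,-2,1]] U=[[-2,-2,0,-1],[0,-3,-2,2],[0,0,1,-2],[0,0,0,2]]

  row1 -= 2·row0 → [0,-3,-2,2]
  row2 -= 0·row0 → [0,-6,-3,2]
  row3 -= 0·row0 → [0,9,4,0]
  row2 -= 2·row1 → [0,0,1,-2]
  row3 -= -3·row1 → [0,0,-2,6]
  row3 -= -2·row2 → [0,0,0,2]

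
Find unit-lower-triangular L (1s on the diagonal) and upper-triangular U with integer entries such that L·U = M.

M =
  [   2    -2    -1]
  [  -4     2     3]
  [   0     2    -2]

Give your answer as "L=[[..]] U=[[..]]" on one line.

  row1 -= -2·row0 → [0,-2,1]
  row2 -= 0·row0 → [0,2,-2]
  row2 -= -1·row1 → [0,0,-1]

L=[[1,0,0],[-2,1,0],[0,-1,1]] U=[[2,-2,-1],[0,-2,1],[0,0,-1]]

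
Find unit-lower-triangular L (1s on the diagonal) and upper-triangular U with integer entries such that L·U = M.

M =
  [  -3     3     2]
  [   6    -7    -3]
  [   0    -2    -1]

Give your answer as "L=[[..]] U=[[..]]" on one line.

L=[[1,0,0],[-2,1,0],[0,2,1]] U=[[-3,3,2],[0,-1,1],[0,0,-3]]

  r1 -= -2·r0 → [0,-1,1]
  r2 -= 0·r0 → [0,-2,-1]
  r2 -= 2·r1 → [0,0,-3]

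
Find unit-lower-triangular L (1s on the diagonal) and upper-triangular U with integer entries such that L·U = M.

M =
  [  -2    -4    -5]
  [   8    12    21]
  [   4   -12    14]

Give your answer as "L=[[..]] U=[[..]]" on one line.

  r1 -= -4·r0 → [0,-4,1]
  r2 -= -2·r0 → [0,-20,4]
  r2 -= 5·r1 → [0,0,-1]

L=[[1,0,0],[-4,1,0],[-2,5,1]] U=[[-2,-4,-5],[0,-4,1],[0,0,-1]]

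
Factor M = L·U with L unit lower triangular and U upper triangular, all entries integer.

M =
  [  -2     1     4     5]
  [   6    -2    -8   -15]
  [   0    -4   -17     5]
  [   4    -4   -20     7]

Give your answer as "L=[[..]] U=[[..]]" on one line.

  row1 -= -3·row0 → [0,1,4,0]
  row2 -= 0·row0 → [0,-4,-17,5]
  row3 -= -2·row0 → [0,-2,-12,17]
  row2 -= -4·row1 → [0,0,-1,5]
  row3 -= -2·row1 → [0,0,-4,17]
  row3 -= 4·row2 → [0,0,0,-3]

L=[[1,0,0,0],[-3,1,0,0],[0,-4,1,0],[-2,-2,4,1]] U=[[-2,1,4,5],[0,1,4,0],[0,0,-1,5],[0,0,0,-3]]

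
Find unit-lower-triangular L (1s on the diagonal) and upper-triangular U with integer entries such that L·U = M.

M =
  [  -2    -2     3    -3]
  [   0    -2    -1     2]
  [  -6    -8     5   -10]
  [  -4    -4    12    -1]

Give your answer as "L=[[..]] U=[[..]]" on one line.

  row1 -= 0·row0 → [0,-2,-1,2]
  row2 -= 3·row0 → [0,-2,-4,-1]
  row3 -= 2·row0 → [0,0,6,5]
  row2 -= 1·row1 → [0,0,-3,-3]
  row3 -= 0·row1 → [0,0,6,5]
  row3 -= -2·row2 → [0,0,0,-1]

L=[[1,0,0,0],[0,1,0,0],[3,1,1,0],[2,0,-2,1]] U=[[-2,-2,3,-3],[0,-2,-1,2],[0,0,-3,-3],[0,0,0,-1]]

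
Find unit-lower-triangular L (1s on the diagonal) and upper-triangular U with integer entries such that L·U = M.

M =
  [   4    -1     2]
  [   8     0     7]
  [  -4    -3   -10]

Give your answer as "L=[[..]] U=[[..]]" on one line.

L=[[1,0,0],[2,1,0],[-1,-2,1]] U=[[4,-1,2],[0,2,3],[0,0,-2]]

  R1 -= 2·R0 → [0,2,3]
  R2 -= -1·R0 → [0,-4,-8]
  R2 -= -2·R1 → [0,0,-2]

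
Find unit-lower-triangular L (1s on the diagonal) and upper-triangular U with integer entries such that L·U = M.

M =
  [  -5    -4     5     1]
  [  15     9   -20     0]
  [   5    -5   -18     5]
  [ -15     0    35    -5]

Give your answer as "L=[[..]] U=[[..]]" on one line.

L=[[1,0,0,0],[-3,1,0,0],[-1,3,1,0],[3,-4,0,1]] U=[[-5,-4,5,1],[0,-3,-5,3],[0,0,2,-3],[0,0,0,4]]

  R1 -= -3·R0 → [0,-3,-5,3]
  R2 -= -1·R0 → [0,-9,-13,6]
  R3 -= 3·R0 → [0,12,20,-8]
  R2 -= 3·R1 → [0,0,2,-3]
  R3 -= -4·R1 → [0,0,0,4]
  R3 -= 0·R2 → [0,0,0,4]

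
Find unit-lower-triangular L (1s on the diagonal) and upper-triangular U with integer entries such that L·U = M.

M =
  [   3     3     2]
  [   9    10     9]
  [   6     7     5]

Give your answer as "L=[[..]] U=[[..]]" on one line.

L=[[1,0,0],[3,1,0],[2,1,1]] U=[[3,3,2],[0,1,3],[0,0,-2]]

  r1 -= 3·r0 → [0,1,3]
  r2 -= 2·r0 → [0,1,1]
  r2 -= 1·r1 → [0,0,-2]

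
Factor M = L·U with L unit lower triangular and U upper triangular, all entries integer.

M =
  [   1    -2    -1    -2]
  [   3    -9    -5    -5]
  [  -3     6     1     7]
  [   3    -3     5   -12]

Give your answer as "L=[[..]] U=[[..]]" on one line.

L=[[1,0,0,0],[3,1,0,0],[-3,0,1,0],[3,-1,-3,1]] U=[[1,-2,-1,-2],[0,-3,-2,1],[0,0,-2,1],[0,0,0,-2]]

  R1 -= 3·R0 → [0,-3,-2,1]
  R2 -= -3·R0 → [0,0,-2,1]
  R3 -= 3·R0 → [0,3,8,-6]
  R2 -= 0·R1 → [0,0,-2,1]
  R3 -= -1·R1 → [0,0,6,-5]
  R3 -= -3·R2 → [0,0,0,-2]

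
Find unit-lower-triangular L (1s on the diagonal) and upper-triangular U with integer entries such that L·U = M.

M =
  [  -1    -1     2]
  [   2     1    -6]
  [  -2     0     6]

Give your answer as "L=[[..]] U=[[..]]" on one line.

L=[[1,0,0],[-2,1,0],[2,-2,1]] U=[[-1,-1,2],[0,-1,-2],[0,0,-2]]

  R1 -= -2·R0 → [0,-1,-2]
  R2 -= 2·R0 → [0,2,2]
  R2 -= -2·R1 → [0,0,-2]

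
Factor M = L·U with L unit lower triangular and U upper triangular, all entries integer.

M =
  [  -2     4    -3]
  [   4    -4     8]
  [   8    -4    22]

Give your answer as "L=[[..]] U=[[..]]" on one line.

  R1 -= -2·R0 → [0,4,2]
  R2 -= -4·R0 → [0,12,10]
  R2 -= 3·R1 → [0,0,4]

L=[[1,0,0],[-2,1,0],[-4,3,1]] U=[[-2,4,-3],[0,4,2],[0,0,4]]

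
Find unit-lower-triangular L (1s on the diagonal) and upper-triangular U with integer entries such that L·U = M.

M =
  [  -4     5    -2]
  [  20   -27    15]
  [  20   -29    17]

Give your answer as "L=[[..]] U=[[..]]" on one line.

L=[[1,0,0],[-5,1,0],[-5,2,1]] U=[[-4,5,-2],[0,-2,5],[0,0,-3]]

  R1 -= -5·R0 → [0,-2,5]
  R2 -= -5·R0 → [0,-4,7]
  R2 -= 2·R1 → [0,0,-3]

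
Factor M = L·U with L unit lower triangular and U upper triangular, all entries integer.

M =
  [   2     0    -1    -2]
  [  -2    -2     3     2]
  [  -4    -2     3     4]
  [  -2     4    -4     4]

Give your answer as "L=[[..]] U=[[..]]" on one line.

L=[[1,0,0,0],[-1,1,0,0],[-2,1,1,0],[-1,-2,1,1]] U=[[2,0,-1,-2],[0,-2,2,0],[0,0,-1,0],[0,0,0,2]]

  r1 -= -1·r0 → [0,-2,2,0]
  r2 -= -2·r0 → [0,-2,1,0]
  r3 -= -1·r0 → [0,4,-5,2]
  r2 -= 1·r1 → [0,0,-1,0]
  r3 -= -2·r1 → [0,0,-1,2]
  r3 -= 1·r2 → [0,0,0,2]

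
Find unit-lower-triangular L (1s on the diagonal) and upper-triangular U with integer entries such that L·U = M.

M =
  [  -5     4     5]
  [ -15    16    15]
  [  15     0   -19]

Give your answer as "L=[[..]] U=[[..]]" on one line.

  row1 -= 3·row0 → [0,4,0]
  row2 -= -3·row0 → [0,12,-4]
  row2 -= 3·row1 → [0,0,-4]

L=[[1,0,0],[3,1,0],[-3,3,1]] U=[[-5,4,5],[0,4,0],[0,0,-4]]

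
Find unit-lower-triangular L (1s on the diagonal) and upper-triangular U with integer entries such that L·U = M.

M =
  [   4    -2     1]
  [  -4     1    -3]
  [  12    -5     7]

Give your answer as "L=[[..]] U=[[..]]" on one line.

L=[[1,0,0],[-1,1,0],[3,-1,1]] U=[[4,-2,1],[0,-1,-2],[0,0,2]]

  r1 -= -1·r0 → [0,-1,-2]
  r2 -= 3·r0 → [0,1,4]
  r2 -= -1·r1 → [0,0,2]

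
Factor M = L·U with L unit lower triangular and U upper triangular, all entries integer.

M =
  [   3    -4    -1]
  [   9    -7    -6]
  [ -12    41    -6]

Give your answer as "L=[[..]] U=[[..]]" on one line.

  row1 -= 3·row0 → [0,5,-3]
  row2 -= -4·row0 → [0,25,-10]
  row2 -= 5·row1 → [0,0,5]

L=[[1,0,0],[3,1,0],[-4,5,1]] U=[[3,-4,-1],[0,5,-3],[0,0,5]]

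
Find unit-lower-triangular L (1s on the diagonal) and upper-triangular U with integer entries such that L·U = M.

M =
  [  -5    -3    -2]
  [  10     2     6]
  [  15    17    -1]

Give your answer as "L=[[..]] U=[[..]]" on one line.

L=[[1,0,0],[-2,1,0],[-3,-2,1]] U=[[-5,-3,-2],[0,-4,2],[0,0,-3]]

  row1 -= -2·row0 → [0,-4,2]
  row2 -= -3·row0 → [0,8,-7]
  row2 -= -2·row1 → [0,0,-3]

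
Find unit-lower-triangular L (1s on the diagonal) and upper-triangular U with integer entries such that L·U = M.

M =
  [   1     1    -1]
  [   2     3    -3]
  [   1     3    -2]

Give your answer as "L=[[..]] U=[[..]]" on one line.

  R1 -= 2·R0 → [0,1,-1]
  R2 -= 1·R0 → [0,2,-1]
  R2 -= 2·R1 → [0,0,1]

L=[[1,0,0],[2,1,0],[1,2,1]] U=[[1,1,-1],[0,1,-1],[0,0,1]]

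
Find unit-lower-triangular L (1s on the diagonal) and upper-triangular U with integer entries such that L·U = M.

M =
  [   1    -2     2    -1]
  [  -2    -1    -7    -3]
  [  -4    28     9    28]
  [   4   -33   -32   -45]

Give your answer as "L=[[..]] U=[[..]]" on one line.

L=[[1,0,0,0],[-2,1,0,0],[-4,-4,1,0],[4,5,-5,1]] U=[[1,-2,2,-1],[0,-5,-3,-5],[0,0,5,4],[0,0,0,4]]

  row1 -= -2·row0 → [0,-5,-3,-5]
  row2 -= -4·row0 → [0,20,17,24]
  row3 -= 4·row0 → [0,-25,-40,-41]
  row2 -= -4·row1 → [0,0,5,4]
  row3 -= 5·row1 → [0,0,-25,-16]
  row3 -= -5·row2 → [0,0,0,4]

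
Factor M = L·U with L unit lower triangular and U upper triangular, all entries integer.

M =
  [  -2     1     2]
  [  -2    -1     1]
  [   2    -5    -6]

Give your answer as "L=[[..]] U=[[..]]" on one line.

  r1 -= 1·r0 → [0,-2,-1]
  r2 -= -1·r0 → [0,-4,-4]
  r2 -= 2·r1 → [0,0,-2]

L=[[1,0,0],[1,1,0],[-1,2,1]] U=[[-2,1,2],[0,-2,-1],[0,0,-2]]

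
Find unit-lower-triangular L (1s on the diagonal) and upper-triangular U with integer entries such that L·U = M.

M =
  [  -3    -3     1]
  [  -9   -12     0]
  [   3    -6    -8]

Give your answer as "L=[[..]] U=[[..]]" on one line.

L=[[1,0,0],[3,1,0],[-1,3,1]] U=[[-3,-3,1],[0,-3,-3],[0,0,2]]

  row1 -= 3·row0 → [0,-3,-3]
  row2 -= -1·row0 → [0,-9,-7]
  row2 -= 3·row1 → [0,0,2]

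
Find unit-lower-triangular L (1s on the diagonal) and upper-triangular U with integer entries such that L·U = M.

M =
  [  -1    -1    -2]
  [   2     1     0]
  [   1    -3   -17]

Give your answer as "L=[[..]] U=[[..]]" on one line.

L=[[1,0,0],[-2,1,0],[-1,4,1]] U=[[-1,-1,-2],[0,-1,-4],[0,0,-3]]

  R1 -= -2·R0 → [0,-1,-4]
  R2 -= -1·R0 → [0,-4,-19]
  R2 -= 4·R1 → [0,0,-3]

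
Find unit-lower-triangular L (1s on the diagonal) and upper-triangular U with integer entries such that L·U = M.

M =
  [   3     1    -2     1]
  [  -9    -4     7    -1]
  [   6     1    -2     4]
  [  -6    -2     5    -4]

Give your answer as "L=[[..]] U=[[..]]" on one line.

L=[[1,0,0,0],[-3,1,0,0],[2,1,1,0],[-2,0,1,1]] U=[[3,1,-2,1],[0,-1,1,2],[0,0,1,0],[0,0,0,-2]]

  r1 -= -3·r0 → [0,-1,1,2]
  r2 -= 2·r0 → [0,-1,2,2]
  r3 -= -2·r0 → [0,0,1,-2]
  r2 -= 1·r1 → [0,0,1,0]
  r3 -= 0·r1 → [0,0,1,-2]
  r3 -= 1·r2 → [0,0,0,-2]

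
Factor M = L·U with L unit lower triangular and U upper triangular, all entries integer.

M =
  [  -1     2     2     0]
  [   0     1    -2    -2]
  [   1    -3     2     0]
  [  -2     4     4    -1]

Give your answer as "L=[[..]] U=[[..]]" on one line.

L=[[1,0,0,0],[0,1,0,0],[-1,-1,1,0],[2,0,0,1]] U=[[-1,2,2,0],[0,1,-2,-2],[0,0,2,-2],[0,0,0,-1]]

  row1 -= 0·row0 → [0,1,-2,-2]
  row2 -= -1·row0 → [0,-1,4,0]
  row3 -= 2·row0 → [0,0,0,-1]
  row2 -= -1·row1 → [0,0,2,-2]
  row3 -= 0·row1 → [0,0,0,-1]
  row3 -= 0·row2 → [0,0,0,-1]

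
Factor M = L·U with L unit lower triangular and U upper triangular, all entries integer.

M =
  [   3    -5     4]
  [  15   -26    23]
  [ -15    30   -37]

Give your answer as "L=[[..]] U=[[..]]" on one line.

  row1 -= 5·row0 → [0,-1,3]
  row2 -= -5·row0 → [0,5,-17]
  row2 -= -5·row1 → [0,0,-2]

L=[[1,0,0],[5,1,0],[-5,-5,1]] U=[[3,-5,4],[0,-1,3],[0,0,-2]]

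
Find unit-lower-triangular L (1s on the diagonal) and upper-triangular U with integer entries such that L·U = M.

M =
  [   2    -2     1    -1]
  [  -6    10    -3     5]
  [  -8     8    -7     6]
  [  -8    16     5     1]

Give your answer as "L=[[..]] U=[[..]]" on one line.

L=[[1,0,0,0],[-3,1,0,0],[-4,0,1,0],[-4,2,-3,1]] U=[[2,-2,1,-1],[0,4,0,2],[0,0,-3,2],[0,0,0,-1]]

  R1 -= -3·R0 → [0,4,0,2]
  R2 -= -4·R0 → [0,0,-3,2]
  R3 -= -4·R0 → [0,8,9,-3]
  R2 -= 0·R1 → [0,0,-3,2]
  R3 -= 2·R1 → [0,0,9,-7]
  R3 -= -3·R2 → [0,0,0,-1]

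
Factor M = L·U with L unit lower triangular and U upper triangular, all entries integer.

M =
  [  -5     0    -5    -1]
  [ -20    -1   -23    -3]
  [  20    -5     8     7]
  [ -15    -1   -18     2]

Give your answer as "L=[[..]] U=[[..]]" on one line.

L=[[1,0,0,0],[4,1,0,0],[-4,5,1,0],[3,1,0,1]] U=[[-5,0,-5,-1],[0,-1,-3,1],[0,0,3,-2],[0,0,0,4]]

  R1 -= 4·R0 → [0,-1,-3,1]
  R2 -= -4·R0 → [0,-5,-12,3]
  R3 -= 3·R0 → [0,-1,-3,5]
  R2 -= 5·R1 → [0,0,3,-2]
  R3 -= 1·R1 → [0,0,0,4]
  R3 -= 0·R2 → [0,0,0,4]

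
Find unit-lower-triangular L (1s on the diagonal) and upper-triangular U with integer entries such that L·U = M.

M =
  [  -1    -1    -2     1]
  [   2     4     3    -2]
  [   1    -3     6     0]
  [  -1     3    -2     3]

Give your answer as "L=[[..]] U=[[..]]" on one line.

L=[[1,0,0,0],[-2,1,0,0],[-1,-2,1,0],[1,2,1,1]] U=[[-1,-1,-2,1],[0,2,-1,0],[0,0,2,1],[0,0,0,1]]

  row1 -= -2·row0 → [0,2,-1,0]
  row2 -= -1·row0 → [0,-4,4,1]
  row3 -= 1·row0 → [0,4,0,2]
  row2 -= -2·row1 → [0,0,2,1]
  row3 -= 2·row1 → [0,0,2,2]
  row3 -= 1·row2 → [0,0,0,1]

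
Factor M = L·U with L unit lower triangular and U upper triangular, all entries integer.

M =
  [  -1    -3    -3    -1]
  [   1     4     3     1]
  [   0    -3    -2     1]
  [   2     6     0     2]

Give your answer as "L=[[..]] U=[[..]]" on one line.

L=[[1,0,0,0],[-1,1,0,0],[0,-3,1,0],[-2,0,3,1]] U=[[-1,-3,-3,-1],[0,1,0,0],[0,0,-2,1],[0,0,0,-3]]

  r1 -= -1·r0 → [0,1,0,0]
  r2 -= 0·r0 → [0,-3,-2,1]
  r3 -= -2·r0 → [0,0,-6,0]
  r2 -= -3·r1 → [0,0,-2,1]
  r3 -= 0·r1 → [0,0,-6,0]
  r3 -= 3·r2 → [0,0,0,-3]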